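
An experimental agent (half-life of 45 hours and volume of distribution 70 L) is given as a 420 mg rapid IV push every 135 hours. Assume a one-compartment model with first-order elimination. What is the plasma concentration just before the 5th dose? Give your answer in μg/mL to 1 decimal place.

0.9 μg/mL

f = (1/2)^(τ/t½) = (1/2)^(135/45) ≈ 0.1250.
C₀ = D/Vd = 420/70 ≈ 6.000 μg/mL.
Before the 5th dose, 4 doses have been given. Superposition: Cmin = C₀·(f + f² + … + f^4).
≈ 6.000 × (0.1250 + 0.0156 + 0.0020 + 0.0002) ≈ 6.000 × 0.1428 ≈ 0.857 μg/mL.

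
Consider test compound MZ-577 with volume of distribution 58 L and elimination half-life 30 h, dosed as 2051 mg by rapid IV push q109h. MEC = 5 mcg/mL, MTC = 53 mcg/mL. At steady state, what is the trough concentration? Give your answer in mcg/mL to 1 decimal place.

τ/t½ = 109/30 ≈ 3.6333, so fraction remaining f = (1/2)^(109/30) ≈ 0.0806.
Each bolus raises the concentration by D/Vd = 2051/58 ≈ 35.362 mcg/mL.
Steady-state trough Cmin,ss = C₀·f/(1−f) ≈ 35.362 × 0.0806/0.9194 ≈ 3.100 mcg/mL.
Trough 3.1 mcg/mL vs MEC 5 mcg/mL: subtherapeutic.

3.1 mcg/mL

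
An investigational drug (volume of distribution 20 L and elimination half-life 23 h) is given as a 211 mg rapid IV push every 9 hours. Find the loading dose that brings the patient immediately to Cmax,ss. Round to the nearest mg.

f = (1/2)^(9/23) ≈ 0.762440; accumulation ratio R = 1/(1−f) ≈ 4.20946.
Loading dose to hit Cmax,ss on first dose: D_load = D_maint·R ≈ 211 × 4.20946 ≈ 888.20 mg.

888 mg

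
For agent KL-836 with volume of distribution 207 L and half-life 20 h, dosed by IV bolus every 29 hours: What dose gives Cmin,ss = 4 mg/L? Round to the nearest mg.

τ/t½ = 29/20 ≈ 1.45, so f = (1/2)^(29/20) ≈ 0.366021.
Cmin,ss = (D/Vd)·f/(1−f), so D = Cmin,ss·Vd·(1−f)/f.
D = 4 × 207 × (1−f)/f ≈ 4 × 207 × 1.73208 ≈ 1434.16 mg.

1434 mg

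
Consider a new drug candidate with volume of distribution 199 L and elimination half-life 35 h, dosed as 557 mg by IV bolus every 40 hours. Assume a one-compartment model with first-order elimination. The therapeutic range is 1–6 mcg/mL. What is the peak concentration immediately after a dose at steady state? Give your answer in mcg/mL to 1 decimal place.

5.1 mcg/mL

τ/t½ = 40/35 ≈ 1.1429, so fraction remaining f = (1/2)^(40/35) ≈ 0.4529.
At steady state, accumulation factor R = 1/(1 − e^(−kτ)) ≈ 1.8278.
Single-dose peak C₀ = D/Vd = 557/199 ≈ 2.799 mcg/mL.
Steady-state peak Cmax,ss = C₀·R ≈ 2.799 × 1.8278 ≈ 5.116 mcg/mL.
Peak 5.1 mcg/mL vs MTC 6 mcg/mL: below toxic threshold.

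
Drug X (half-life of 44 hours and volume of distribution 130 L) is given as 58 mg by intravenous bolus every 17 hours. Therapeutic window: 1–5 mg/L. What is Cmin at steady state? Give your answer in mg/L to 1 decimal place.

τ/t½ = 17/44 ≈ 0.38636, so fraction remaining f = (1/2)^(17/44) ≈ 0.7651.
At steady state, accumulation factor R = 1/(1 − e^(−kτ)) ≈ 4.2571.
Single-dose peak C₀ = D/Vd = 58/130 ≈ 0.446 mg/L.
Cmax,ss = C₀/(1 − f) ≈ 0.446/0.2349 ≈ 1.899 mg/L.
One interval later, Cmin,ss = Cmax,ss·e^(−kτ) ≈ 1.899 × 0.7651 ≈ 1.453 mg/L.
Trough 1.5 mg/L vs MEC 1 mg/L: adequate.

1.5 mg/L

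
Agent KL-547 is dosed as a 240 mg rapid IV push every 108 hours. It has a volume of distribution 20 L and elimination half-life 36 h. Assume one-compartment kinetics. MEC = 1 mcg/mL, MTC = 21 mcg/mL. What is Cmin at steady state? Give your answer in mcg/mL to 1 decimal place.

τ = 108 h = 3 half-lives, so f = (1/2)^3 = 0.125.
Accumulation ratio R = 1/(1 − f) = 1/0.875 = 8/7.
Single-dose peak C₀ = D/Vd = 240/20 = 12 mcg/mL.
Steady-state peak Cmax,ss = C₀·R = 12 × 8/7 ≈ 13.714 mcg/mL.
Steady-state trough Cmin,ss = Cmax,ss·f ≈ 13.714 × 0.125 ≈ 1.714 mcg/mL.
Trough 1.7 mcg/mL vs MEC 1 mcg/mL: adequate.

1.7 mcg/mL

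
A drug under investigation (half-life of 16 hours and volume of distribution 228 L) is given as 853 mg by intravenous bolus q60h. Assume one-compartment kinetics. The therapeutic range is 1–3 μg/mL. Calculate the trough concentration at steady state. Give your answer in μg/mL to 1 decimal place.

k = ln2/t½ = ln2/16 ≈ 0.043322 h⁻¹; fraction remaining f = e^(−kτ) = e^(−0.043322×60) ≈ 0.0743.
At steady state, accumulation factor R = 1/(1 − e^(−kτ)) ≈ 1.0803.
Each bolus raises the concentration by D/Vd = 853/228 ≈ 3.741 μg/mL.
Cmax,ss = C₀/(1 − f) ≈ 3.741/0.9257 ≈ 4.041 μg/mL.
Steady-state trough Cmin,ss = Cmax,ss·f ≈ 4.041 × 0.0743 ≈ 0.300 μg/mL.
Trough 0.3 μg/mL vs MEC 1 μg/mL: subtherapeutic.

0.3 μg/mL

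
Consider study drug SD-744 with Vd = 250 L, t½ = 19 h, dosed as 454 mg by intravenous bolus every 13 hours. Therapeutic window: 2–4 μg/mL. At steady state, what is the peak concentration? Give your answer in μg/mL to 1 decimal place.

τ/t½ = 13/19 ≈ 0.68421, so fraction remaining f = (1/2)^(13/19) ≈ 0.6223.
At steady state, accumulation factor R = 1/(1 − e^(−kτ)) ≈ 2.6476.
Single-dose peak C₀ = D/Vd = 454/250 ≈ 1.816 μg/mL.
Steady-state peak Cmax,ss = C₀·R ≈ 1.816 × 2.6476 ≈ 4.808 μg/mL.
Peak 4.8 μg/mL vs MTC 4 μg/mL: exceeds toxic threshold.

4.8 μg/mL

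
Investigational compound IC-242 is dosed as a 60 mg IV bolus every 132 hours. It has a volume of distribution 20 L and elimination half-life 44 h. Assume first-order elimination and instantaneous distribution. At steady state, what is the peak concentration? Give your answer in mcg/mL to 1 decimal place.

τ = 132 h = 3 half-lives, so f = (1/2)^3 = 0.125.
At steady state, R = 1/(1 − 0.125) = 8/7.
Single-dose peak C₀ = D/Vd = 60/20 = 3 mcg/mL.
Steady-state peak Cmax,ss = C₀·R = 3 × 8/7 ≈ 3.429 mcg/mL.

3.4 mcg/mL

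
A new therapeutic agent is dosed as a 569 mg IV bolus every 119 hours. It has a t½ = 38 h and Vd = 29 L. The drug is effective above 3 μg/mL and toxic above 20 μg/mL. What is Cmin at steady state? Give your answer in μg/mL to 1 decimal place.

2.5 μg/mL

k = ln2/t½ = ln2/38 ≈ 0.018241 h⁻¹; fraction remaining f = e^(−kτ) = e^(−0.018241×119) ≈ 0.1141.
Accumulation ratio R = 1/(1 − f) ≈ 1/0.8859 ≈ 1.1288.
Each bolus raises the concentration by D/Vd = 569/29 ≈ 19.621 μg/mL.
Cmax,ss = C₀/(1 − f) ≈ 19.621/0.8859 ≈ 22.148 μg/mL.
One interval later, Cmin,ss = Cmax,ss·e^(−kτ) ≈ 22.148 × 0.1141 ≈ 2.527 μg/mL.
Trough 2.5 μg/mL vs MEC 3 μg/mL: subtherapeutic.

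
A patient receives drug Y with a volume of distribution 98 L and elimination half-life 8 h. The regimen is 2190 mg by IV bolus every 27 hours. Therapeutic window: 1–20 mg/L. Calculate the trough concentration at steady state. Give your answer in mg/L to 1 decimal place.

2.4 mg/L

Over one 27-h interval, 27/8 ≈ 3.375 half-lives elapse, leaving f ≈ 0.0964 of each dose.
At steady state, accumulation factor R = 1/(1 − e^(−kτ)) ≈ 1.1067.
Single-dose peak C₀ = D/Vd = 2190/98 ≈ 22.347 mg/L.
Steady-state peak Cmax,ss = C₀·R ≈ 22.347 × 1.1067 ≈ 24.731 mg/L.
One interval later, Cmin,ss = Cmax,ss·e^(−kτ) ≈ 24.731 × 0.0964 ≈ 2.384 mg/L.
Trough 2.4 mg/L vs MEC 1 mg/L: adequate.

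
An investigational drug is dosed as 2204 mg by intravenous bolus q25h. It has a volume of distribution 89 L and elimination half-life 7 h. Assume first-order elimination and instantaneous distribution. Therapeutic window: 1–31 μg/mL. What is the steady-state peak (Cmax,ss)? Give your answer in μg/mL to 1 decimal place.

τ/t½ = 25/7 ≈ 3.5714, so fraction remaining f = (1/2)^(25/7) ≈ 0.0841.
At steady state, accumulation factor R = 1/(1 − e^(−kτ)) ≈ 1.0918.
Each bolus raises the concentration by D/Vd = 2204/89 ≈ 24.764 μg/mL.
Steady-state peak Cmax,ss = C₀·R ≈ 24.764 × 1.0918 ≈ 27.037 μg/mL.
Peak 27.0 μg/mL vs MTC 31 μg/mL: below toxic threshold.

27.0 μg/mL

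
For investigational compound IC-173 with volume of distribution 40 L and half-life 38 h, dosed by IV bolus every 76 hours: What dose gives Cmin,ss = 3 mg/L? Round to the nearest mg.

τ/t½ = 76/38 ≈ 2, so f = (1/2)^(76/38) ≈ 0.250000.
Cmin,ss = (D/Vd)·f/(1−f), so D = Cmin,ss·Vd·(1−f)/f.
D = 3 × 40 × (1−f)/f ≈ 3 × 40 × 3.00000 ≈ 360.00 mg.

360 mg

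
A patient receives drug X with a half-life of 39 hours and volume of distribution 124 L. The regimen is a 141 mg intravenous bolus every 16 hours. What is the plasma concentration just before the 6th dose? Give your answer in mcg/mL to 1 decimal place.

f = (1/2)^(τ/t½) = (1/2)^(16/39) ≈ 0.7525.
C₀ = D/Vd = 141/124 ≈ 1.137 mcg/mL.
Before the 6th dose, 5 doses have been given. Superposition: Cmin = C₀·(f + f² + … + f^5).
≈ 1.137 × (0.7525 + 0.5663 + 0.4261 + 0.3206 + 0.2413) ≈ 1.137 × 2.3068 ≈ 2.623 mcg/mL.

2.6 mcg/mL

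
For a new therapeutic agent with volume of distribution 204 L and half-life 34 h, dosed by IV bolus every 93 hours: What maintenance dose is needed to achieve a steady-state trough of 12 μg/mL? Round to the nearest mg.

τ/t½ = 93/34 ≈ 2.7353, so f = (1/2)^(93/34) ≈ 0.150174.
Cmin,ss = (D/Vd)·f/(1−f), so D = Cmin,ss·Vd·(1−f)/f.
D = 12 × 204 × (1−f)/f ≈ 12 × 204 × 5.65894 ≈ 13853.09 mg.

13853 mg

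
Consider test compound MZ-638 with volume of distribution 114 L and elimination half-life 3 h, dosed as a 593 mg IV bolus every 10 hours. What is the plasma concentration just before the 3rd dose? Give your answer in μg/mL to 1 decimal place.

0.6 μg/mL

f = (1/2)^(τ/t½) = (1/2)^(10/3) ≈ 0.0992.
C₀ = D/Vd = 593/114 ≈ 5.202 μg/mL.
Before the 3rd dose, 2 doses have been given. Superposition: Cmin = C₀·(f + f²).
≈ 5.202 × (0.0992 + 0.0098) ≈ 5.202 × 0.1090 ≈ 0.567 μg/mL.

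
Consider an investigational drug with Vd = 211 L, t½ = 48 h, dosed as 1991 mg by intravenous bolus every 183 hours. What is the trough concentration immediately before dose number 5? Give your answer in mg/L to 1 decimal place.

f = (1/2)^(τ/t½) = (1/2)^(183/48) ≈ 0.0712.
C₀ = D/Vd = 1991/211 ≈ 9.436 mg/L.
Before the 5th dose, 4 doses have been given. Superposition: Cmin = C₀·(f + f² + … + f^4).
≈ 9.436 × (0.0712 + 0.0051 + 0.0004 + 0.0000) ≈ 9.436 × 0.0767 ≈ 0.724 mg/L.

0.7 mg/L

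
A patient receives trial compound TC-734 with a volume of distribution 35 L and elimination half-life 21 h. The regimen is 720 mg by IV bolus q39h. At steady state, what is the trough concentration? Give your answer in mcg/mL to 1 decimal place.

Over one 39-h interval, 39/21 ≈ 1.8571 half-lives elapse, leaving f ≈ 0.2760 of each dose.
At steady state, accumulation factor R = 1/(1 − e^(−kτ)) ≈ 1.3812.
Single-dose peak C₀ = D/Vd = 720/35 ≈ 20.571 mcg/mL.
Steady-state peak Cmax,ss = C₀·R ≈ 20.571 × 1.3812 ≈ 28.413 mcg/mL.
Steady-state trough Cmin,ss = Cmax,ss·f ≈ 28.413 × 0.2760 ≈ 7.842 mcg/mL.

7.8 mcg/mL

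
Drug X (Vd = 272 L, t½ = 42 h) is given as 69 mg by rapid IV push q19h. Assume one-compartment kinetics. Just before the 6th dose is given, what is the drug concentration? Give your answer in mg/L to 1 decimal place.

f = (1/2)^(τ/t½) = (1/2)^(19/42) ≈ 0.7308.
C₀ = D/Vd = 69/272 ≈ 0.254 mg/L.
Before the 6th dose, 5 doses have been given. Superposition: Cmin = C₀·(f + f² + … + f^5).
≈ 0.254 × (0.7308 + 0.5341 + 0.3903 + 0.2852 + 0.2084) ≈ 0.254 × 2.1488 ≈ 0.546 mg/L.

0.5 mg/L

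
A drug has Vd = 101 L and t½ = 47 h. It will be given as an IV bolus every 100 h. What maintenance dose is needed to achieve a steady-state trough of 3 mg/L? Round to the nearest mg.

τ/t½ = 100/47 ≈ 2.1277, so f = (1/2)^(100/47) ≈ 0.228829.
Cmin,ss = (D/Vd)·f/(1−f), so D = Cmin,ss·Vd·(1−f)/f.
D = 3 × 101 × (1−f)/f ≈ 3 × 101 × 3.37008 ≈ 1021.13 mg.

1021 mg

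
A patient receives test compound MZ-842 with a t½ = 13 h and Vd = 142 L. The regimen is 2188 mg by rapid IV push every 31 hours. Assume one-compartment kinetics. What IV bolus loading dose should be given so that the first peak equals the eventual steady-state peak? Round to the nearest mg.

2706 mg

f = (1/2)^(31/13) ≈ 0.191496; accumulation ratio R = 1/(1−f) ≈ 1.23685.
Loading dose to hit Cmax,ss on first dose: D_load = D_maint·R ≈ 2188 × 1.23685 ≈ 2706.23 mg.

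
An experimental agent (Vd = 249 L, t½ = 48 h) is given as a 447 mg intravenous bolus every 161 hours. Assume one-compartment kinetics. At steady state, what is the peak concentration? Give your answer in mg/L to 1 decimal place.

Over one 161-h interval, 161/48 ≈ 3.3542 half-lives elapse, leaving f ≈ 0.0978 of each dose.
At steady state, accumulation factor R = 1/(1 − e^(−kτ)) ≈ 1.1084.
Each bolus raises the concentration by D/Vd = 447/249 ≈ 1.795 mg/L.
Steady-state peak Cmax,ss = C₀·R ≈ 1.795 × 1.1084 ≈ 1.990 mg/L.

2.0 mg/L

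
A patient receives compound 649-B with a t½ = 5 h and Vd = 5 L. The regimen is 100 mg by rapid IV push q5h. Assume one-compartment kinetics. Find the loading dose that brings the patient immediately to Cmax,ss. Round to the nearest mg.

f = (1/2)^(5/5) ≈ 0.500000; accumulation ratio R = 1/(1−f) ≈ 2.00000.
Loading dose to hit Cmax,ss on first dose: D_load = D_maint·R ≈ 100 × 2.00000 ≈ 200.00 mg.

200 mg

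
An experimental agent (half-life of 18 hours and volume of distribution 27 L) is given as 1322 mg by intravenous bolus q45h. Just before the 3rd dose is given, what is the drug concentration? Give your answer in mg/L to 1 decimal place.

f = (1/2)^(τ/t½) = (1/2)^(45/18) ≈ 0.1768.
C₀ = D/Vd = 1322/27 ≈ 48.963 mg/L.
Before the 3rd dose, 2 doses have been given. Superposition: Cmin = C₀·(f + f²).
≈ 48.963 × (0.1768 + 0.0313) ≈ 48.963 × 0.2081 ≈ 10.189 mg/L.

10.2 mg/L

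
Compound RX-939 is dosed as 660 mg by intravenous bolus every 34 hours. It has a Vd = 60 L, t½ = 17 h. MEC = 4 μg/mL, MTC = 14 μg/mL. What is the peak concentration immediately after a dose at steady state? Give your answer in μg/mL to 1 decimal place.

τ = 34 h = 2 half-lives, so f = (1/2)^2 = 0.25.
Accumulation ratio R = 1/(1 − f) = 1/0.75 = 4/3.
Single-dose peak C₀ = D/Vd = 660/60 = 11 μg/mL.
Steady-state peak Cmax,ss = C₀·R = 11 × 4/3 ≈ 14.667 μg/mL.
Peak 14.7 μg/mL vs MTC 14 μg/mL: exceeds toxic threshold.

14.7 μg/mL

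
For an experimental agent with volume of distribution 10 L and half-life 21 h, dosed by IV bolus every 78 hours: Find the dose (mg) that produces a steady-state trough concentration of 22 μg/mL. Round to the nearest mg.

2668 mg

τ/t½ = 78/21 ≈ 3.7143, so f = (1/2)^(78/21) ≈ 0.076188.
Cmin,ss = (D/Vd)·f/(1−f), so D = Cmin,ss·Vd·(1−f)/f.
D = 22 × 10 × (1−f)/f ≈ 22 × 10 × 12.12543 ≈ 2667.59 mg.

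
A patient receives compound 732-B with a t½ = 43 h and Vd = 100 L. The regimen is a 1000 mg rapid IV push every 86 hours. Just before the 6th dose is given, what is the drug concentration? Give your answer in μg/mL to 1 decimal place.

f = (1/2)^(τ/t½) = (1/2)^(86/43) ≈ 0.2500.
C₀ = D/Vd = 1000/100 ≈ 10.000 μg/mL.
Before the 6th dose, 5 doses have been given. Superposition: Cmin = C₀·(f + f² + … + f^5).
≈ 10.000 × (0.2500 + 0.0625 + 0.0156 + 0.0039 + 0.0010) ≈ 10.000 × 0.3330 ≈ 3.330 μg/mL.

3.3 μg/mL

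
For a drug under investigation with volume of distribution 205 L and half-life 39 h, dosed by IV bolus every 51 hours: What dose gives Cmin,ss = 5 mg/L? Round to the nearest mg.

1512 mg

τ/t½ = 51/39 ≈ 1.3077, so f = (1/2)^(51/39) ≈ 0.403967.
Cmin,ss = (D/Vd)·f/(1−f), so D = Cmin,ss·Vd·(1−f)/f.
D = 5 × 205 × (1−f)/f ≈ 5 × 205 × 1.47545 ≈ 1512.34 mg.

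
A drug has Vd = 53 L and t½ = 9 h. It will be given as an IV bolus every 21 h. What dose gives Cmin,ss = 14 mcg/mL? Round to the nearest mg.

τ/t½ = 21/9 ≈ 2.3333, so f = (1/2)^(21/9) ≈ 0.198425.
Cmin,ss = (D/Vd)·f/(1−f), so D = Cmin,ss·Vd·(1−f)/f.
D = 14 × 53 × (1−f)/f ≈ 14 × 53 × 4.03969 ≈ 2997.45 mg.

2997 mg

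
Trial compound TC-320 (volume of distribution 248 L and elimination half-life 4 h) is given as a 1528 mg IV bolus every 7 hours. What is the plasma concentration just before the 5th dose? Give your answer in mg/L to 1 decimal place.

f = (1/2)^(τ/t½) = (1/2)^(7/4) ≈ 0.2973.
C₀ = D/Vd = 1528/248 ≈ 6.161 mg/L.
Before the 5th dose, 4 doses have been given. Superposition: Cmin = C₀·(f + f² + … + f^4).
≈ 6.161 × (0.2973 + 0.0884 + 0.0263 + 0.0078) ≈ 6.161 × 0.4198 ≈ 2.586 mg/L.

2.6 mg/L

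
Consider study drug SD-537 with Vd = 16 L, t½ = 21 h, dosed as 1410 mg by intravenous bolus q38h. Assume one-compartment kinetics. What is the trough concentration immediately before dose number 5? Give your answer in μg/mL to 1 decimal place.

34.9 μg/mL

f = (1/2)^(τ/t½) = (1/2)^(38/21) ≈ 0.2853.
C₀ = D/Vd = 1410/16 ≈ 88.125 μg/mL.
Before the 5th dose, 4 doses have been given. Superposition: Cmin = C₀·(f + f² + … + f^4).
≈ 88.125 × (0.2853 + 0.0814 + 0.0232 + 0.0066) ≈ 88.125 × 0.3965 ≈ 34.942 μg/mL.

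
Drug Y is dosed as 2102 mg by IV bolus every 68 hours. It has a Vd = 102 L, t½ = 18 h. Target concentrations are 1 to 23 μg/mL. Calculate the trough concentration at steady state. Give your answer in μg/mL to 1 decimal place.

τ/t½ = 68/18 ≈ 3.7778, so fraction remaining f = (1/2)^(68/18) ≈ 0.0729.
Accumulation ratio R = 1/(1 − f) ≈ 1/0.9271 ≈ 1.0786.
Each bolus raises the concentration by D/Vd = 2102/102 ≈ 20.608 μg/mL.
Steady-state peak Cmax,ss = C₀·R ≈ 20.608 × 1.0786 ≈ 22.228 μg/mL.
One interval later, Cmin,ss = Cmax,ss·e^(−kτ) ≈ 22.228 × 0.0729 ≈ 1.620 μg/mL.
Trough 1.6 μg/mL vs MEC 1 μg/mL: adequate.

1.6 μg/mL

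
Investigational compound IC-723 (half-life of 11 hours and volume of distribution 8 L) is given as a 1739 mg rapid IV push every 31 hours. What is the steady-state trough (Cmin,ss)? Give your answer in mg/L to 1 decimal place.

35.9 mg/L

τ/t½ = 31/11 ≈ 2.8182, so fraction remaining f = (1/2)^(31/11) ≈ 0.1418.
Each bolus raises the concentration by D/Vd = 1739/8 ≈ 217.375 mg/L.
Steady-state trough Cmin,ss = C₀·f/(1−f) ≈ 217.375 × 0.1418/0.8582 ≈ 35.917 mg/L.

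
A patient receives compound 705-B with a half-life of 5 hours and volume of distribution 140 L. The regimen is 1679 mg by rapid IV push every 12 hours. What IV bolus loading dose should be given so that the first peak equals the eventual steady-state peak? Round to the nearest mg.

2071 mg

f = (1/2)^(12/5) ≈ 0.189465; accumulation ratio R = 1/(1−f) ≈ 1.23375.
Loading dose to hit Cmax,ss on first dose: D_load = D_maint·R ≈ 1679 × 1.23375 ≈ 2071.47 mg.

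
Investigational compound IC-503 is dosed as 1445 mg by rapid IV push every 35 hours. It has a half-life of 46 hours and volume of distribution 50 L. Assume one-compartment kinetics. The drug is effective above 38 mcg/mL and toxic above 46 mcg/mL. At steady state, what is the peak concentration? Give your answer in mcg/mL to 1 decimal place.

70.5 mcg/mL

k = ln2/t½ = ln2/46 ≈ 0.015068 h⁻¹; fraction remaining f = e^(−kτ) = e^(−0.015068×35) ≈ 0.5901.
Accumulation ratio R = 1/(1 − f) ≈ 1/0.4099 ≈ 2.4396.
Single-dose peak C₀ = D/Vd = 1445/50 ≈ 28.900 mcg/mL.
Cmax,ss = C₀/(1 − f) ≈ 28.900/0.4099 ≈ 70.505 mcg/mL.
Peak 70.5 mcg/mL vs MTC 46 mcg/mL: exceeds toxic threshold.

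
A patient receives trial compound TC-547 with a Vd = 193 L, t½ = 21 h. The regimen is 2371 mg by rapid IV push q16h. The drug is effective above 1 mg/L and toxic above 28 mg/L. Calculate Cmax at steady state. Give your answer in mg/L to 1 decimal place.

τ/t½ = 16/21 ≈ 0.7619, so fraction remaining f = (1/2)^(16/21) ≈ 0.5897.
At steady state, accumulation factor R = 1/(1 − e^(−kτ)) ≈ 2.4372.
Single-dose peak C₀ = D/Vd = 2371/193 ≈ 12.285 mg/L.
Steady-state peak Cmax,ss = C₀·R ≈ 12.285 × 2.4372 ≈ 29.941 mg/L.
Peak 29.9 mg/L vs MTC 28 mg/L: exceeds toxic threshold.

29.9 mg/L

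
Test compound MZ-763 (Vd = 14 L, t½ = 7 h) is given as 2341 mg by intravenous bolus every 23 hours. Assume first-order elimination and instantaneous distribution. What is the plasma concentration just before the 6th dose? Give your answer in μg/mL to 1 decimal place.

f = (1/2)^(τ/t½) = (1/2)^(23/7) ≈ 0.1025.
C₀ = D/Vd = 2341/14 ≈ 167.214 μg/mL.
Before the 6th dose, 5 doses have been given. Superposition: Cmin = C₀·(f + f² + … + f^5).
≈ 167.214 × (0.1025 + 0.0105 + 0.0011 + 0.0001 + 0.0000) ≈ 167.214 × 0.1142 ≈ 19.096 μg/mL.

19.1 μg/mL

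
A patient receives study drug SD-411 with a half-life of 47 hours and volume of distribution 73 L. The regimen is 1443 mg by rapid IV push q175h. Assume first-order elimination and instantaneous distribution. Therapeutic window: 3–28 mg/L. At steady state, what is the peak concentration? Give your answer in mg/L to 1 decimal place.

Over one 175-h interval, 175/47 ≈ 3.7234 half-lives elapse, leaving f ≈ 0.0757 of each dose.
Accumulation ratio R = 1/(1 − f) ≈ 1/0.9243 ≈ 1.0819.
Each bolus raises the concentration by D/Vd = 1443/73 ≈ 19.767 mg/L.
Cmax,ss = C₀/(1 − f) ≈ 19.767/0.9243 ≈ 21.386 mg/L.
Peak 21.4 mg/L vs MTC 28 mg/L: below toxic threshold.

21.4 mg/L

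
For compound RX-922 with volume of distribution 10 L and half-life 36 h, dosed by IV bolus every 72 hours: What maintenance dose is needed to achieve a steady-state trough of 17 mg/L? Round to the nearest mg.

τ/t½ = 72/36 ≈ 2, so f = (1/2)^(72/36) ≈ 0.250000.
Cmin,ss = (D/Vd)·f/(1−f), so D = Cmin,ss·Vd·(1−f)/f.
D = 17 × 10 × (1−f)/f ≈ 17 × 10 × 3.00000 ≈ 510.00 mg.

510 mg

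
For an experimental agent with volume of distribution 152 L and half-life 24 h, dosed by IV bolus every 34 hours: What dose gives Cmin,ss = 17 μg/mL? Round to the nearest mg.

4314 mg

τ/t½ = 34/24 ≈ 1.4167, so f = (1/2)^(34/24) ≈ 0.374577.
Cmin,ss = (D/Vd)·f/(1−f), so D = Cmin,ss·Vd·(1−f)/f.
D = 17 × 152 × (1−f)/f ≈ 17 × 152 × 1.66968 ≈ 4314.45 mg.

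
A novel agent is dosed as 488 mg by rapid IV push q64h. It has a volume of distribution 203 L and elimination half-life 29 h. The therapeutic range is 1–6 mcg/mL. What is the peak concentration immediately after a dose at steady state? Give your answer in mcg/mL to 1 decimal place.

Over one 64-h interval, 64/29 ≈ 2.2069 half-lives elapse, leaving f ≈ 0.2166 of each dose.
Accumulation ratio R = 1/(1 − f) ≈ 1/0.7834 ≈ 1.2765.
Each bolus raises the concentration by D/Vd = 488/203 ≈ 2.404 mcg/mL.
Steady-state peak Cmax,ss = C₀·R ≈ 2.404 × 1.2765 ≈ 3.069 mcg/mL.
Peak 3.1 mcg/mL vs MTC 6 mcg/mL: below toxic threshold.

3.1 mcg/mL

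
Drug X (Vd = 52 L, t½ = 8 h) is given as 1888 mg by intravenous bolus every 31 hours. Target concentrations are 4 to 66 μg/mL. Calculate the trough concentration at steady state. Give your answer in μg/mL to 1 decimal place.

2.7 μg/mL

k = ln2/t½ = ln2/8 ≈ 0.086643 h⁻¹; fraction remaining f = e^(−kτ) = e^(−0.086643×31) ≈ 0.0682.
Accumulation ratio R = 1/(1 − f) ≈ 1/0.9318 ≈ 1.0732.
Each bolus raises the concentration by D/Vd = 1888/52 ≈ 36.308 μg/mL.
Cmax,ss = C₀/(1 − f) ≈ 36.308/0.9318 ≈ 38.965 μg/mL.
One interval later, Cmin,ss = Cmax,ss·e^(−kτ) ≈ 38.965 × 0.0682 ≈ 2.657 μg/mL.
Trough 2.7 μg/mL vs MEC 4 μg/mL: subtherapeutic.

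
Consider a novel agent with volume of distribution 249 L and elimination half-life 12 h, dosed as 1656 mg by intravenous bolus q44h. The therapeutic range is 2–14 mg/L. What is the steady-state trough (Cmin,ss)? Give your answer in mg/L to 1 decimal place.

Over one 44-h interval, 44/12 ≈ 3.6667 half-lives elapse, leaving f ≈ 0.0787 of each dose.
Each bolus raises the concentration by D/Vd = 1656/249 ≈ 6.651 mg/L.
Steady-state trough Cmin,ss = C₀·f/(1−f) ≈ 6.651 × 0.0787/0.9213 ≈ 0.568 mg/L.
Trough 0.6 mg/L vs MEC 2 mg/L: subtherapeutic.

0.6 mg/L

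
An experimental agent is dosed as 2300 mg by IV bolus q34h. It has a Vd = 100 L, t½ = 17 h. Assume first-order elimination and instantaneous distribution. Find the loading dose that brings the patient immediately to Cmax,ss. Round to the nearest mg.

f = (1/2)^(34/17) ≈ 0.250000; accumulation ratio R = 1/(1−f) ≈ 1.33333.
Loading dose to hit Cmax,ss on first dose: D_load = D_maint·R ≈ 2300 × 1.33333 ≈ 3066.66 mg.

3067 mg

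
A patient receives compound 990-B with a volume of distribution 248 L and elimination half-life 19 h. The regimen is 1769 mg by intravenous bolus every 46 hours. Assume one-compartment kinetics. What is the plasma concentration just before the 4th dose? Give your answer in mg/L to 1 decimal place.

1.6 mg/L

f = (1/2)^(τ/t½) = (1/2)^(46/19) ≈ 0.1867.
C₀ = D/Vd = 1769/248 ≈ 7.133 mg/L.
Before the 4th dose, 3 doses have been given. Superposition: Cmin = C₀·(f + f² + … + f^3).
≈ 7.133 × (0.1867 + 0.0349 + 0.0065) ≈ 7.133 × 0.2281 ≈ 1.627 mg/L.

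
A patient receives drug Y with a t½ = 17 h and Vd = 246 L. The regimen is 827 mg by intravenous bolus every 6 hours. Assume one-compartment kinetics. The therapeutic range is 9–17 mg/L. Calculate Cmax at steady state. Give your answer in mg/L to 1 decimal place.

15.5 mg/L

Over one 6-h interval, 6/17 ≈ 0.35294 half-lives elapse, leaving f ≈ 0.7830 of each dose.
At steady state, accumulation factor R = 1/(1 − e^(−kτ)) ≈ 4.6083.
Each bolus raises the concentration by D/Vd = 827/246 ≈ 3.362 mg/L.
Steady-state peak Cmax,ss = C₀·R ≈ 3.362 × 4.6083 ≈ 15.493 mg/L.
Peak 15.5 mg/L vs MTC 17 mg/L: below toxic threshold.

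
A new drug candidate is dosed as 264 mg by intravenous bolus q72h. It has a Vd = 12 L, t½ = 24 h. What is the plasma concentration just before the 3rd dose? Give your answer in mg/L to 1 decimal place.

3.1 mg/L

f = (1/2)^(τ/t½) = (1/2)^(72/24) ≈ 0.1250.
C₀ = D/Vd = 264/12 ≈ 22.000 mg/L.
Before the 3rd dose, 2 doses have been given. Superposition: Cmin = C₀·(f + f²).
≈ 22.000 × (0.1250 + 0.0156) ≈ 22.000 × 0.1406 ≈ 3.093 mg/L.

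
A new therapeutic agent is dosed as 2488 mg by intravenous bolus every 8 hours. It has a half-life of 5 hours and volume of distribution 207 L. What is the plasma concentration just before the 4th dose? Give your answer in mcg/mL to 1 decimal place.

5.7 mcg/mL

f = (1/2)^(τ/t½) = (1/2)^(8/5) ≈ 0.3299.
C₀ = D/Vd = 2488/207 ≈ 12.019 mcg/mL.
Before the 4th dose, 3 doses have been given. Superposition: Cmin = C₀·(f + f² + … + f^3).
≈ 12.019 × (0.3299 + 0.1088 + 0.0359) ≈ 12.019 × 0.4746 ≈ 5.704 mcg/mL.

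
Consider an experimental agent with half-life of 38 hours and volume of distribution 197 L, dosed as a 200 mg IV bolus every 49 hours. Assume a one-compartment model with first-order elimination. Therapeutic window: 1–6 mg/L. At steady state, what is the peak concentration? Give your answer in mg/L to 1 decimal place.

1.7 mg/L

k = ln2/t½ = ln2/38 ≈ 0.018241 h⁻¹; fraction remaining f = e^(−kτ) = e^(−0.018241×49) ≈ 0.4091.
At steady state, accumulation factor R = 1/(1 − e^(−kτ)) ≈ 1.6923.
Each bolus raises the concentration by D/Vd = 200/197 ≈ 1.015 mg/L.
Cmax,ss = C₀/(1 − f) ≈ 1.015/0.5909 ≈ 1.718 mg/L.
Peak 1.7 mg/L vs MTC 6 mg/L: below toxic threshold.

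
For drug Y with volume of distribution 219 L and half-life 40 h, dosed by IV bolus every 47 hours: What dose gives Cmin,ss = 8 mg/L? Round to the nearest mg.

2204 mg

τ/t½ = 47/40 ≈ 1.175, so f = (1/2)^(47/40) ≈ 0.442884.
Cmin,ss = (D/Vd)·f/(1−f), so D = Cmin,ss·Vd·(1−f)/f.
D = 8 × 219 × (1−f)/f ≈ 8 × 219 × 1.25793 ≈ 2203.89 mg.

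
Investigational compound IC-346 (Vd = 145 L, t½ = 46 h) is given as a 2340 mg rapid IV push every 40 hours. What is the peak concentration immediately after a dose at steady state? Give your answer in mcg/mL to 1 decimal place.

35.6 mcg/mL

k = ln2/t½ = ln2/46 ≈ 0.015068 h⁻¹; fraction remaining f = e^(−kτ) = e^(−0.015068×40) ≈ 0.5473.
Accumulation ratio R = 1/(1 − f) ≈ 1/0.4527 ≈ 2.2090.
Each bolus raises the concentration by D/Vd = 2340/145 ≈ 16.138 mcg/mL.
Steady-state peak Cmax,ss = C₀·R ≈ 16.138 × 2.2090 ≈ 35.649 mcg/mL.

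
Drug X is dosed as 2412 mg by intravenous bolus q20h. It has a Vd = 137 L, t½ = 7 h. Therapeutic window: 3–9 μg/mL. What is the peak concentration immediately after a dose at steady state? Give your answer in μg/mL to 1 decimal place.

20.4 μg/mL

k = ln2/t½ = ln2/7 ≈ 0.099021 h⁻¹; fraction remaining f = e^(−kτ) = e^(−0.099021×20) ≈ 0.1380.
Accumulation ratio R = 1/(1 − f) ≈ 1/0.8620 ≈ 1.1601.
Each bolus raises the concentration by D/Vd = 2412/137 ≈ 17.606 μg/mL.
Steady-state peak Cmax,ss = C₀·R ≈ 17.606 × 1.1601 ≈ 20.425 μg/mL.
Peak 20.4 μg/mL vs MTC 9 μg/mL: exceeds toxic threshold.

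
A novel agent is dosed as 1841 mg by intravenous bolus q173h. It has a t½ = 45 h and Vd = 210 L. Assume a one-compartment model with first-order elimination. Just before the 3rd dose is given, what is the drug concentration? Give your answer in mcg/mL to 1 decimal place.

0.7 mcg/mL

f = (1/2)^(τ/t½) = (1/2)^(173/45) ≈ 0.0696.
C₀ = D/Vd = 1841/210 ≈ 8.767 mcg/mL.
Before the 3rd dose, 2 doses have been given. Superposition: Cmin = C₀·(f + f²).
≈ 8.767 × (0.0696 + 0.0048) ≈ 8.767 × 0.0744 ≈ 0.652 mcg/mL.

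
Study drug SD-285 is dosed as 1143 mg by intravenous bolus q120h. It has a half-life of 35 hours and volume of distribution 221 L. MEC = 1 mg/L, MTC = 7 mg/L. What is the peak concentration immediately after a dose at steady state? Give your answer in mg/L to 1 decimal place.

5.7 mg/L

Over one 120-h interval, 120/35 ≈ 3.4286 half-lives elapse, leaving f ≈ 0.0929 of each dose.
At steady state, accumulation factor R = 1/(1 − e^(−kτ)) ≈ 1.1024.
Each bolus raises the concentration by D/Vd = 1143/221 ≈ 5.172 mg/L.
Cmax,ss = C₀/(1 − f) ≈ 5.172/0.9071 ≈ 5.702 mg/L.
Peak 5.7 mg/L vs MTC 7 mg/L: below toxic threshold.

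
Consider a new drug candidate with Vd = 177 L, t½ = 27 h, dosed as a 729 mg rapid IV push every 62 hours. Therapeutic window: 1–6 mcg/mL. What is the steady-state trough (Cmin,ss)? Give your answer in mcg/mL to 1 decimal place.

τ/t½ = 62/27 ≈ 2.2963, so fraction remaining f = (1/2)^(62/27) ≈ 0.2036.
Each bolus raises the concentration by D/Vd = 729/177 ≈ 4.119 mcg/mL.
Steady-state trough Cmin,ss = C₀·f/(1−f) ≈ 4.119 × 0.2036/0.7964 ≈ 1.053 mcg/mL.
Trough 1.1 mcg/mL vs MEC 1 mcg/mL: adequate.

1.1 mcg/mL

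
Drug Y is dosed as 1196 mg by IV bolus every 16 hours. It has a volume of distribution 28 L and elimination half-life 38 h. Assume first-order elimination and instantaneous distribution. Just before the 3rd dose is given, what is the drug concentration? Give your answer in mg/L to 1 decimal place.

55.7 mg/L

f = (1/2)^(τ/t½) = (1/2)^(16/38) ≈ 0.7469.
C₀ = D/Vd = 1196/28 ≈ 42.714 mg/L.
Before the 3rd dose, 2 doses have been given. Superposition: Cmin = C₀·(f + f²).
≈ 42.714 × (0.7469 + 0.5579) ≈ 42.714 × 1.3048 ≈ 55.733 mg/L.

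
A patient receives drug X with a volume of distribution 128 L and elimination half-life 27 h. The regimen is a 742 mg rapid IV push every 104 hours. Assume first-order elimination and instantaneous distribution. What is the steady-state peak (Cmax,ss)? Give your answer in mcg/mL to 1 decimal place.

τ/t½ = 104/27 ≈ 3.8519, so fraction remaining f = (1/2)^(104/27) ≈ 0.0693.
At steady state, accumulation factor R = 1/(1 − e^(−kτ)) ≈ 1.0745.
Single-dose peak C₀ = D/Vd = 742/128 ≈ 5.797 mcg/mL.
Steady-state peak Cmax,ss = C₀·R ≈ 5.797 × 1.0745 ≈ 6.229 mcg/mL.

6.2 mcg/mL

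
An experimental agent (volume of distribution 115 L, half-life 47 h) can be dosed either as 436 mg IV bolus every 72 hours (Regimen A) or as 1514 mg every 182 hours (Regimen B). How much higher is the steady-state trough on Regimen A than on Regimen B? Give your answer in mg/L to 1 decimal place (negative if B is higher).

Regimen A: f = (1/2)^(72/47) ≈ 0.3458; Cmin,ss = (436/115)·f/(1−f) ≈ 2.004 mg/L.
Regimen B: f = (1/2)^(182/47) ≈ 0.0683; Cmin,ss = (1514/115)·f/(1−f) ≈ 0.965 mg/L.
Difference ≈ 2.004 − 0.965 ≈ 1.039 mg/L.

1.0 mg/L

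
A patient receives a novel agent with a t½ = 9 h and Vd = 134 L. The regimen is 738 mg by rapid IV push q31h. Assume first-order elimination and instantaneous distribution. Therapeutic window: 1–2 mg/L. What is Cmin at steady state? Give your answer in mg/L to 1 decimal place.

τ/t½ = 31/9 ≈ 3.4444, so fraction remaining f = (1/2)^(31/9) ≈ 0.0919.
Each bolus raises the concentration by D/Vd = 738/134 ≈ 5.507 mg/L.
Steady-state trough Cmin,ss = C₀·f/(1−f) ≈ 5.507 × 0.0919/0.9081 ≈ 0.557 mg/L.
Trough 0.6 mg/L vs MEC 1 mg/L: subtherapeutic.

0.6 mg/L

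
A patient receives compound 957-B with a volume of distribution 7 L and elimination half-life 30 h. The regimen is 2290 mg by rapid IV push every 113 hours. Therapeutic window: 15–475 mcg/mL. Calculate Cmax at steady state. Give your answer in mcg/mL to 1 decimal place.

Over one 113-h interval, 113/30 ≈ 3.7667 half-lives elapse, leaving f ≈ 0.0735 of each dose.
Accumulation ratio R = 1/(1 − f) ≈ 1/0.9265 ≈ 1.0793.
Each bolus raises the concentration by D/Vd = 2290/7 ≈ 327.143 mcg/mL.
Steady-state peak Cmax,ss = C₀·R ≈ 327.143 × 1.0793 ≈ 353.085 mcg/mL.
Peak 353.1 mcg/mL vs MTC 475 mcg/mL: below toxic threshold.

353.1 mcg/mL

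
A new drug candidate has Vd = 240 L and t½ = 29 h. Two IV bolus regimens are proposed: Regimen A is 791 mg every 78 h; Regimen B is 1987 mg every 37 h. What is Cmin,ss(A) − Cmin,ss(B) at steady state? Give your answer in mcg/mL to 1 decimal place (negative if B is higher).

-5.2 mcg/mL

Regimen A: f = (1/2)^(78/29) ≈ 0.1550; Cmin,ss = (791/240)·f/(1−f) ≈ 0.605 mcg/mL.
Regimen B: f = (1/2)^(37/29) ≈ 0.4130; Cmin,ss = (1987/240)·f/(1−f) ≈ 5.825 mcg/mL.
Difference ≈ 0.605 − 5.825 ≈ -5.220 mcg/mL.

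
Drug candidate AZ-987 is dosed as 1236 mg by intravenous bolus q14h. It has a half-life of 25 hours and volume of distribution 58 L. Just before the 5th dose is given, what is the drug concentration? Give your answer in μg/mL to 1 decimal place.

f = (1/2)^(τ/t½) = (1/2)^(14/25) ≈ 0.6783.
C₀ = D/Vd = 1236/58 ≈ 21.310 μg/mL.
Before the 5th dose, 4 doses have been given. Superposition: Cmin = C₀·(f + f² + … + f^4).
≈ 21.310 × (0.6783 + 0.4601 + 0.3121 + 0.2117) ≈ 21.310 × 1.6622 ≈ 35.421 μg/mL.

35.4 μg/mL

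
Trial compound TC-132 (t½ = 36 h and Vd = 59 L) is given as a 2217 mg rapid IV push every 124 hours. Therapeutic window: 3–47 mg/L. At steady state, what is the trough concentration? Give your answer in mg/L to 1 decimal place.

3.8 mg/L

k = ln2/t½ = ln2/36 ≈ 0.019254 h⁻¹; fraction remaining f = e^(−kτ) = e^(−0.019254×124) ≈ 0.0919.
Each bolus raises the concentration by D/Vd = 2217/59 ≈ 37.576 mg/L.
Steady-state trough Cmin,ss = C₀·f/(1−f) ≈ 37.576 × 0.0919/0.9081 ≈ 3.803 mg/L.
Trough 3.8 mg/L vs MEC 3 mg/L: adequate.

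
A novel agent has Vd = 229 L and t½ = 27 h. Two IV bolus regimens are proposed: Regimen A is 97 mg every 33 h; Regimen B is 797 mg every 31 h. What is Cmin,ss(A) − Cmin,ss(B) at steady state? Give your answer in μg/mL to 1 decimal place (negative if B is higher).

Regimen A: f = (1/2)^(33/27) ≈ 0.4286; Cmin,ss = (97/229)·f/(1−f) ≈ 0.318 μg/mL.
Regimen B: f = (1/2)^(31/27) ≈ 0.4512; Cmin,ss = (797/229)·f/(1−f) ≈ 2.861 μg/mL.
Difference ≈ 0.318 − 2.861 ≈ -2.543 μg/mL.

-2.5 μg/mL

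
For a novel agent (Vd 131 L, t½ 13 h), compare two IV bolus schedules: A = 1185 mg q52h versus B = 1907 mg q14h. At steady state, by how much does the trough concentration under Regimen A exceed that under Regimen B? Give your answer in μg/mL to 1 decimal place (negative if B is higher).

Regimen A: f = (1/2)^(52/13) ≈ 0.0625; Cmin,ss = (1185/131)·f/(1−f) ≈ 0.603 μg/mL.
Regimen B: f = (1/2)^(14/13) ≈ 0.4740; Cmin,ss = (1907/131)·f/(1−f) ≈ 13.118 μg/mL.
Difference ≈ 0.603 − 13.118 ≈ -12.515 μg/mL.

-12.5 μg/mL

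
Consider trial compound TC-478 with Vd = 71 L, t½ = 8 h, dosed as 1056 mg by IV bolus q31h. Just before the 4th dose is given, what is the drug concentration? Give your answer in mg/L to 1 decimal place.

f = (1/2)^(τ/t½) = (1/2)^(31/8) ≈ 0.0682.
C₀ = D/Vd = 1056/71 ≈ 14.873 mg/L.
Before the 4th dose, 3 doses have been given. Superposition: Cmin = C₀·(f + f² + … + f^3).
≈ 14.873 × (0.0682 + 0.0047 + 0.0003) ≈ 14.873 × 0.0732 ≈ 1.089 mg/L.

1.1 mg/L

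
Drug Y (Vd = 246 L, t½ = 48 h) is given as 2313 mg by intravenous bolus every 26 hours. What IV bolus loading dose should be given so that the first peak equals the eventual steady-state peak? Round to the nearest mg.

f = (1/2)^(26/48) ≈ 0.686977; accumulation ratio R = 1/(1−f) ≈ 3.19465.
Loading dose to hit Cmax,ss on first dose: D_load = D_maint·R ≈ 2313 × 3.19465 ≈ 7389.23 mg.

7389 mg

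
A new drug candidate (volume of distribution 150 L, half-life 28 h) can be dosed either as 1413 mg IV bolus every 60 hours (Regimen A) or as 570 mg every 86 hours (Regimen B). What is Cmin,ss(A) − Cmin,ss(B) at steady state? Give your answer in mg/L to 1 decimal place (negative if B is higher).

Regimen A: f = (1/2)^(60/28) ≈ 0.2264; Cmin,ss = (1413/150)·f/(1−f) ≈ 2.757 mg/L.
Regimen B: f = (1/2)^(86/28) ≈ 0.1190; Cmin,ss = (570/150)·f/(1−f) ≈ 0.513 mg/L.
Difference ≈ 2.757 − 0.513 ≈ 2.244 mg/L.

2.2 mg/L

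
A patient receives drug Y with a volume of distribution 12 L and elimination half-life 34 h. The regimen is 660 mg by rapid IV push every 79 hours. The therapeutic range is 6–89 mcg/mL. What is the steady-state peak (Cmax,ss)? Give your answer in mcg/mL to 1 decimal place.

68.7 mcg/mL

Over one 79-h interval, 79/34 ≈ 2.3235 half-lives elapse, leaving f ≈ 0.1998 of each dose.
Accumulation ratio R = 1/(1 − f) ≈ 1/0.8002 ≈ 1.2497.
Each bolus raises the concentration by D/Vd = 660/12 ≈ 55.000 mcg/mL.
Cmax,ss = C₀/(1 − f) ≈ 55.000/0.8002 ≈ 68.733 mcg/mL.
Peak 68.7 mcg/mL vs MTC 89 mcg/mL: below toxic threshold.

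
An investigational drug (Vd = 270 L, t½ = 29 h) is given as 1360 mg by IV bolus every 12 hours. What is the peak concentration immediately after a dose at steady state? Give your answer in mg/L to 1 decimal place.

20.2 mg/L

k = ln2/t½ = ln2/29 ≈ 0.023902 h⁻¹; fraction remaining f = e^(−kτ) = e^(−0.023902×12) ≈ 0.7506.
At steady state, accumulation factor R = 1/(1 − e^(−kτ)) ≈ 4.0096.
Each bolus raises the concentration by D/Vd = 1360/270 ≈ 5.037 mg/L.
Steady-state peak Cmax,ss = C₀·R ≈ 5.037 × 4.0096 ≈ 20.196 mg/L.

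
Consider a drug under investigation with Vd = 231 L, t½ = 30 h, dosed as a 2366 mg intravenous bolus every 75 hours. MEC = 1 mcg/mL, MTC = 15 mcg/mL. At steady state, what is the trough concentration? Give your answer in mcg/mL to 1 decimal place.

Over one 75-h interval, 75/30 ≈ 2.5 half-lives elapse, leaving f ≈ 0.1768 of each dose.
Each bolus raises the concentration by D/Vd = 2366/231 ≈ 10.242 mcg/mL.
Steady-state trough Cmin,ss = C₀·f/(1−f) ≈ 10.242 × 0.1768/0.8232 ≈ 2.200 mcg/mL.
Trough 2.2 mcg/mL vs MEC 1 mcg/mL: adequate.

2.2 mcg/mL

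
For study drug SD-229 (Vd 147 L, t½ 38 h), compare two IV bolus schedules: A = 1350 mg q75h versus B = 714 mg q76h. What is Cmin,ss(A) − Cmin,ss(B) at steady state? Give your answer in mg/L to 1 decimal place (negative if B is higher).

1.5 mg/L

Regimen A: f = (1/2)^(75/38) ≈ 0.2546; Cmin,ss = (1350/147)·f/(1−f) ≈ 3.137 mg/L.
Regimen B: f = (1/2)^(76/38) ≈ 0.2500; Cmin,ss = (714/147)·f/(1−f) ≈ 1.619 mg/L.
Difference ≈ 3.137 − 1.619 ≈ 1.518 mg/L.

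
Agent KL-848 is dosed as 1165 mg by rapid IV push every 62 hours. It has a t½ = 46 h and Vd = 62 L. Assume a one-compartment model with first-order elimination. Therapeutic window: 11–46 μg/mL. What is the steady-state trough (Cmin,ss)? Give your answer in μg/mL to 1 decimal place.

k = ln2/t½ = ln2/46 ≈ 0.015068 h⁻¹; fraction remaining f = e^(−kτ) = e^(−0.015068×62) ≈ 0.3929.
Accumulation ratio R = 1/(1 − f) ≈ 1/0.6071 ≈ 1.6472.
Each bolus raises the concentration by D/Vd = 1165/62 ≈ 18.790 μg/mL.
Steady-state peak Cmax,ss = C₀·R ≈ 18.790 × 1.6472 ≈ 30.951 μg/mL.
Steady-state trough Cmin,ss = Cmax,ss·f ≈ 30.951 × 0.3929 ≈ 12.161 μg/mL.
Trough 12.2 μg/mL vs MEC 11 μg/mL: adequate.

12.2 μg/mL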